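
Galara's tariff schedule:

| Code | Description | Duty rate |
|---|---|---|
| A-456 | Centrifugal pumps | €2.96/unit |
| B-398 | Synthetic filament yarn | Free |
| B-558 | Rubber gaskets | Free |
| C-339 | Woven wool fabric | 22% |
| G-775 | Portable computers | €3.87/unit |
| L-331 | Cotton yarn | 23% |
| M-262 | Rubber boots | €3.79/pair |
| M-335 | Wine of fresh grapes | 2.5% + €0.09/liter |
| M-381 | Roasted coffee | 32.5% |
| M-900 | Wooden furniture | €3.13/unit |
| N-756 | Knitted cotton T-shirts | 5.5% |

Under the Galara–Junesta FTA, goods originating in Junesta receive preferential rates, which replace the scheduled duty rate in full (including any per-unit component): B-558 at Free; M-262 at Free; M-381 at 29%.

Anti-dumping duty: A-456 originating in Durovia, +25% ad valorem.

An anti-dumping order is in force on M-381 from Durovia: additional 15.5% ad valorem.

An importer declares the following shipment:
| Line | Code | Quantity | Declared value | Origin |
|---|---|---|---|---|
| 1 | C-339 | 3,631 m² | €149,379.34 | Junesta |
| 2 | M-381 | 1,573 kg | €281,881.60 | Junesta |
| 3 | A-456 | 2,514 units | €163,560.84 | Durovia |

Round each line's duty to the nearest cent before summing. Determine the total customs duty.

€162,940.76

Line 1 (C-339, Junesta, 3,631 m², €149,379.34):
Base rate for C-339 is 22%.
Origin Junesta is the FTA partner but C-339 is not on the preference list; base rate stands.
Duty = €149,379.34 × 22% = €32,863.45.
Line 2 (M-381, Junesta, 1,573 kg, €281,881.60):
Base rate for M-381 is 32.5%.
Origin Junesta qualifies under the Galara–Junesta agreement and M-381 is covered: preferential rate 29% applies instead.
The additional-duty order on M-381 targets Durovia, not Junesta; it does not apply.
Duty = €281,881.60 × 29% = €81,745.66.
Line 3 (A-456, Durovia, 2,514 units, €163,560.84):
Base rate for A-456 is €2.96/unit.
Additional duty on A-456 from Durovia: +25% ad valorem. Applied ad valorem rate = 25%.
Duty = €163,560.84 × 25% + 2,514 × €2.96 = €48,331.65.
Total = €32,863.45 + €81,745.66 + €48,331.65 = €162,940.76.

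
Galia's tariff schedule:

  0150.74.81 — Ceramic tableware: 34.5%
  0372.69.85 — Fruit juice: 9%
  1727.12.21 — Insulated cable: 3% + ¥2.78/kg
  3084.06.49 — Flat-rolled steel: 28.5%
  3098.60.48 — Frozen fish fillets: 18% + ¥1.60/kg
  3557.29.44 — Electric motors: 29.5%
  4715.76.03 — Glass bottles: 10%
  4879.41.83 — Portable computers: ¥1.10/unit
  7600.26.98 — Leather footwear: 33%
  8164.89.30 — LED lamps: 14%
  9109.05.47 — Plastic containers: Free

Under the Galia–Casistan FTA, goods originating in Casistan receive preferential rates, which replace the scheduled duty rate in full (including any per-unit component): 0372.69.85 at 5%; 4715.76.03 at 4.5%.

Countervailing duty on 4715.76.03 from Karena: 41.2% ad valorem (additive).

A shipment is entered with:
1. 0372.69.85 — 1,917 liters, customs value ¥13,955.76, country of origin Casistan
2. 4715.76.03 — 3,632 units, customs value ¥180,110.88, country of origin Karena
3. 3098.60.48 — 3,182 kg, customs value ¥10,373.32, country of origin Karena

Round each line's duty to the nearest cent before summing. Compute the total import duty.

Line 1 (0372.69.85, Casistan, 1,917 liters, ¥13,955.76):
Base rate for 0372.69.85 is 9%.
Origin Casistan qualifies under the Galia–Casistan agreement and 0372.69.85 is covered: preferential rate 5% applies instead.
Duty = ¥13,955.76 × 5% = ¥697.79.
Line 2 (4715.76.03, Karena, 3,632 units, ¥180,110.88):
Base rate for 4715.76.03 is 10%.
4715.76.03 has an FTA preferential rate, but origin Karena is not Casistan; base rate stands.
Additional duty on 4715.76.03 from Karena: +41.2%. Applied ad valorem rate: 10% + 41.2% = 51.2%.
Duty = ¥180,110.88 × 51.2% = ¥92,216.77.
Line 3 (3098.60.48, Karena, 3,182 kg, ¥10,373.32):
Base rate for 3098.60.48 is 18% + ¥1.60/kg.
Duty = ¥10,373.32 × 18% + 3,182 × ¥1.60 = ¥6,958.40.
Total = ¥697.79 + ¥92,216.77 + ¥6,958.40 = ¥99,872.96.

¥99,872.96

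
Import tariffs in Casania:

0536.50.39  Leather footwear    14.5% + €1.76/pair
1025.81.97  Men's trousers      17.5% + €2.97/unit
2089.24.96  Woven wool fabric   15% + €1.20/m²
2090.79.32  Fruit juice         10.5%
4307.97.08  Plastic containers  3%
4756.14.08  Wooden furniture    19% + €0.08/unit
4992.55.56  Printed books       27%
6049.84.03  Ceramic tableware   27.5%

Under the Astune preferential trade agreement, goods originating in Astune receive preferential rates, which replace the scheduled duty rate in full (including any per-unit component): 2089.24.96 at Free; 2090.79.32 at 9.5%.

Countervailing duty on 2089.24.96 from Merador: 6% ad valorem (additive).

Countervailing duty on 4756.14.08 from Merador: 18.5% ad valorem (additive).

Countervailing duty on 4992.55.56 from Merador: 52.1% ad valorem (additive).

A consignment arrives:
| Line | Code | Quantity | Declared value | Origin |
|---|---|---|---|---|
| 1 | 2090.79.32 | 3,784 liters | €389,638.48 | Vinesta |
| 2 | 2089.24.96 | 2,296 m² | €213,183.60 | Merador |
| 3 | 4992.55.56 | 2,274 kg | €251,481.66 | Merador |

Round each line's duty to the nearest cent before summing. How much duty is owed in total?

Line 1 (2090.79.32, Vinesta, 3,784 liters, €389,638.48):
Base rate for 2090.79.32 is 10.5%.
2090.79.32 has an FTA preferential rate, but origin Vinesta is not Astune; base rate stands.
Duty = €389,638.48 × 10.5% = €40,912.04.
Line 2 (2089.24.96, Merador, 2,296 m², €213,183.60):
Base rate for 2089.24.96 is 15% + €1.20/m².
2089.24.96 has an FTA preferential rate, but origin Merador is not Astune; base rate stands.
Additional duty on 2089.24.96 from Merador: +6%. Applied ad valorem rate: 15% + 6% = 21%.
Duty = €213,183.60 × 21% + 2,296 × €1.20 = €47,523.76.
Line 3 (4992.55.56, Merador, 2,274 kg, €251,481.66):
Base rate for 4992.55.56 is 27%.
Additional duty on 4992.55.56 from Merador: +52.1%. Applied ad valorem rate: 27% + 52.1% = 79.1%.
Duty = €251,481.66 × 79.1% = €198,921.99.
Total = €40,912.04 + €47,523.76 + €198,921.99 = €287,357.79.

€287,357.79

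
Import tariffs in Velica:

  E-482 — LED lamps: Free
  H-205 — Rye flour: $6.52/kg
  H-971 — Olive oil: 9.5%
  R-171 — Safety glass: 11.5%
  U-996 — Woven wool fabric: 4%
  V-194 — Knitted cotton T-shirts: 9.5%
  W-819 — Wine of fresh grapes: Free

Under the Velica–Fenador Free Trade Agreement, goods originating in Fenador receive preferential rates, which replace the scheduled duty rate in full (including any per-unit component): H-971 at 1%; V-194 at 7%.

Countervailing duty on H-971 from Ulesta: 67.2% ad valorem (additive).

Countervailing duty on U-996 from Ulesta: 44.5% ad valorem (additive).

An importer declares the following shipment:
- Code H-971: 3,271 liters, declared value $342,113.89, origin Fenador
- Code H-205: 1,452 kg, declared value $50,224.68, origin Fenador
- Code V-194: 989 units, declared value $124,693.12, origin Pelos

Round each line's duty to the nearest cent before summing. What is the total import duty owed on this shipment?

Line 1 (H-971, Fenador, 3,271 liters, $342,113.89):
Base rate for H-971 is 9.5%.
Origin Fenador qualifies under the Velica–Fenador agreement and H-971 is covered: preferential rate 1% applies instead.
The additional-duty order on H-971 targets Ulesta, not Fenador; it does not apply.
Duty = $342,113.89 × 1% = $3,421.14.
Line 2 (H-205, Fenador, 1,452 kg, $50,224.68):
Base rate for H-205 is $6.52/kg.
Origin Fenador is the FTA partner but H-205 is not on the preference list; base rate stands.
Duty = 1,452 × $6.52 = $9,467.04.
Line 3 (V-194, Pelos, 989 units, $124,693.12):
Base rate for V-194 is 9.5%.
V-194 has an FTA preferential rate, but origin Pelos is not Fenador; base rate stands.
Duty = $124,693.12 × 9.5% = $11,845.85.
Total = $3,421.14 + $9,467.04 + $11,845.85 = $24,734.03.

$24,734.03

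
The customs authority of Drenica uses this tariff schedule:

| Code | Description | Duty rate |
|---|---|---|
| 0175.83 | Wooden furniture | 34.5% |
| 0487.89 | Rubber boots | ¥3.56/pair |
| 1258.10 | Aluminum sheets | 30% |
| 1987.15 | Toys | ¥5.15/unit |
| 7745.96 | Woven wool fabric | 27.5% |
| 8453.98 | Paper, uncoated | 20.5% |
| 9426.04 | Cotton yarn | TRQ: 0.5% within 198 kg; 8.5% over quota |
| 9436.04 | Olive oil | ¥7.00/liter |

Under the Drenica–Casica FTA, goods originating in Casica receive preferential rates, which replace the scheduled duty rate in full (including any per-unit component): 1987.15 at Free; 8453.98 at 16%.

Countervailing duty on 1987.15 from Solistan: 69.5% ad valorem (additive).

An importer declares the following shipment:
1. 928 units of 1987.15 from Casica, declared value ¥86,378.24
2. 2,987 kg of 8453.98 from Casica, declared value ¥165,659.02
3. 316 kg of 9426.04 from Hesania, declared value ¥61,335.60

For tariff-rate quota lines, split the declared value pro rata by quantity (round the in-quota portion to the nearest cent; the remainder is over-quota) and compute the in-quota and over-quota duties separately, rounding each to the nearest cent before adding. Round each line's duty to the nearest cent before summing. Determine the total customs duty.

¥28,644.42

Line 1 (1987.15, Casica, 928 units, ¥86,378.24):
Base rate for 1987.15 is ¥5.15/unit.
Origin Casica qualifies under the Drenica–Casica agreement and 1987.15 is covered: preferential rate Free applies instead.
The additional-duty order on 1987.15 targets Solistan, not Casica; it does not apply.
Duty = ¥86,378.24 × 0% = ¥0.00.
Line 2 (8453.98, Casica, 2,987 kg, ¥165,659.02):
Base rate for 8453.98 is 20.5%.
Origin Casica qualifies under the Drenica–Casica agreement and 8453.98 is covered: preferential rate 16% applies instead.
Duty = ¥165,659.02 × 16% = ¥26,505.44.
Line 3 (9426.04, Hesania, 316 kg, ¥61,335.60):
Code 9426.04 is under a tariff-rate quota (threshold 198 kg). In-quota: 198 kg at 0.5%; over-quota: 118 kg at 8.5%.
Pro-rata value split: in-quota = ¥61,335.60 × 198/316 = ¥38,431.80; over-quota = ¥61,335.60 − ¥38,431.80 = ¥22,903.80.
In-quota duty = ¥38,431.80 × 0.5% = ¥192.16. Over-quota duty = ¥22,903.80 × 8.5% = ¥1,946.82.
Line duty = ¥192.16 + ¥1,946.82 = ¥2,138.98.
Total = ¥0.00 + ¥26,505.44 + ¥2,138.98 = ¥28,644.42.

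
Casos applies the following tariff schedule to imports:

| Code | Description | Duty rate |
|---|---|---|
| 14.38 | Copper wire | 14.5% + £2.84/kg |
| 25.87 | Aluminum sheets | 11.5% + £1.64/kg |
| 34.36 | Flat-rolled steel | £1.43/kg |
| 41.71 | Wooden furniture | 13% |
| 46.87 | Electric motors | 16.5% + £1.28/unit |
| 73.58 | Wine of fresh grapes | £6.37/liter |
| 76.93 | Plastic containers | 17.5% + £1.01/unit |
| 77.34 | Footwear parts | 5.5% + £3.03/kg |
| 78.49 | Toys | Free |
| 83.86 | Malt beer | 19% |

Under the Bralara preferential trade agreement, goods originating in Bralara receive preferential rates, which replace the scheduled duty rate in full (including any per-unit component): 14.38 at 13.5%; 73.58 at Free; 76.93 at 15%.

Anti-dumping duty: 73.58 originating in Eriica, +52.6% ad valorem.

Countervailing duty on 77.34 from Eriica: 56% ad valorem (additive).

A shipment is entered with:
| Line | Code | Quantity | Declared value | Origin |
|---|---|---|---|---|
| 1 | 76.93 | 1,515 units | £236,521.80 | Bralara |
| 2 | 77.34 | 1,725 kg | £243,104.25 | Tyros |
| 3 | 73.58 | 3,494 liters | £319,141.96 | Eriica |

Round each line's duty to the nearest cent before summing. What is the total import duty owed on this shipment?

Line 1 (76.93, Bralara, 1,515 units, £236,521.80):
Base rate for 76.93 is 17.5% + £1.01/unit.
Origin Bralara qualifies under the Casos–Bralara agreement and 76.93 is covered: preferential rate 15% applies instead.
Duty = £236,521.80 × 15% = £35,478.27.
Line 2 (77.34, Tyros, 1,725 kg, £243,104.25):
Base rate for 77.34 is 5.5% + £3.03/kg.
The additional-duty order on 77.34 targets Eriica, not Tyros; it does not apply.
Duty = £243,104.25 × 5.5% + 1,725 × £3.03 = £18,597.48.
Line 3 (73.58, Eriica, 3,494 liters, £319,141.96):
Base rate for 73.58 is £6.37/liter.
73.58 has an FTA preferential rate, but origin Eriica is not Bralara; base rate stands.
Additional duty on 73.58 from Eriica: +52.6% ad valorem. Applied ad valorem rate = 52.6%.
Duty = £319,141.96 × 52.6% + 3,494 × £6.37 = £190,125.45.
Total = £35,478.27 + £18,597.48 + £190,125.45 = £244,201.20.

£244,201.20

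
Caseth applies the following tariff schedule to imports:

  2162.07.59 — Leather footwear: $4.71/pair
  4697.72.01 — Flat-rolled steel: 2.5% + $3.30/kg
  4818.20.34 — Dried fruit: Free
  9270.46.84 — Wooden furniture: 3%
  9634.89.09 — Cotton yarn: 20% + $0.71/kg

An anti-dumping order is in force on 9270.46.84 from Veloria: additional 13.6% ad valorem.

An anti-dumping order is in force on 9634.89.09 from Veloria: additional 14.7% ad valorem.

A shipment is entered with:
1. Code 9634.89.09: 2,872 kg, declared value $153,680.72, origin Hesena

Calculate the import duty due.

$32,775.26

Line 1 (9634.89.09, Hesena, 2,872 kg, $153,680.72):
Base rate for 9634.89.09 is 20% + $0.71/kg.
The additional-duty order on 9634.89.09 targets Veloria, not Hesena; it does not apply.
Duty = $153,680.72 × 20% + 2,872 × $0.71 = $32,775.26.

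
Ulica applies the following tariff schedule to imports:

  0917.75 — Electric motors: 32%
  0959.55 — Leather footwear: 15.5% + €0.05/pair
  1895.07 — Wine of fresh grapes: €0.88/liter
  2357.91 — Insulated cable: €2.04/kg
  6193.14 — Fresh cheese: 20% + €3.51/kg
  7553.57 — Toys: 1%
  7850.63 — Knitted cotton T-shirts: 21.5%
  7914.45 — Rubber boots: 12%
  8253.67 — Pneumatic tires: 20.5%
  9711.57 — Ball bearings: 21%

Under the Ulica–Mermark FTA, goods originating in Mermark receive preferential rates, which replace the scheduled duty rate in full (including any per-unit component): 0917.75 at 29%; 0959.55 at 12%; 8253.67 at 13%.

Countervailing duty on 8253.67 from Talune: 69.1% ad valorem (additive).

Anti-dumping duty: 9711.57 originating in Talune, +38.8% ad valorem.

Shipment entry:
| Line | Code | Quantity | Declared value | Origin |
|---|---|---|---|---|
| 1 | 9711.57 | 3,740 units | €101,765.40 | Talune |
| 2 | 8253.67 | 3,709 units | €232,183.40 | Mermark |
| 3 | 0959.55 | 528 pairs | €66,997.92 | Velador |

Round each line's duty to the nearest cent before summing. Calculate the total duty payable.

€101,450.63

Line 1 (9711.57, Talune, 3,740 units, €101,765.40):
Base rate for 9711.57 is 21%.
Additional duty on 9711.57 from Talune: +38.8%. Applied ad valorem rate: 21% + 38.8% = 59.8%.
Duty = €101,765.40 × 59.8% = €60,855.71.
Line 2 (8253.67, Mermark, 3,709 units, €232,183.40):
Base rate for 8253.67 is 20.5%.
Origin Mermark qualifies under the Ulica–Mermark agreement and 8253.67 is covered: preferential rate 13% applies instead.
The additional-duty order on 8253.67 targets Talune, not Mermark; it does not apply.
Duty = €232,183.40 × 13% = €30,183.84.
Line 3 (0959.55, Velador, 528 pairs, €66,997.92):
Base rate for 0959.55 is 15.5% + €0.05/pair.
0959.55 has an FTA preferential rate, but origin Velador is not Mermark; base rate stands.
Duty = €66,997.92 × 15.5% + 528 × €0.05 = €10,411.08.
Total = €60,855.71 + €30,183.84 + €10,411.08 = €101,450.63.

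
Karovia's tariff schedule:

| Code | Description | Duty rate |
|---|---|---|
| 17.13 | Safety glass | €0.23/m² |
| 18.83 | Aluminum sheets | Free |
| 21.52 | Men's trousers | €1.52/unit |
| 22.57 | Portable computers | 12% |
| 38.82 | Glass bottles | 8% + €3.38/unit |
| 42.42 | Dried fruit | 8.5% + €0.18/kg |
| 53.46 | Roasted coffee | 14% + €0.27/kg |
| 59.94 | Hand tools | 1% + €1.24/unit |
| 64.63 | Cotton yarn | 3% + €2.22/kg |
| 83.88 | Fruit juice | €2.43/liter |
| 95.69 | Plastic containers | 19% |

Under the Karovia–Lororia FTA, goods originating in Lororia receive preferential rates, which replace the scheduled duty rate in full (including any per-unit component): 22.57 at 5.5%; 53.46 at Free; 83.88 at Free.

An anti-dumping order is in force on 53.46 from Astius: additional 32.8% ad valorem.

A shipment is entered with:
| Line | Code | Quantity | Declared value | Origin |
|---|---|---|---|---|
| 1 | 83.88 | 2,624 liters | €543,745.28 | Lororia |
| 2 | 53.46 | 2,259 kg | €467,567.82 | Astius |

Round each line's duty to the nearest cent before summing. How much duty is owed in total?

€219,431.67

Line 1 (83.88, Lororia, 2,624 liters, €543,745.28):
Base rate for 83.88 is €2.43/liter.
Origin Lororia qualifies under the Karovia–Lororia agreement and 83.88 is covered: preferential rate Free applies instead.
Duty = €543,745.28 × 0% = €0.00.
Line 2 (53.46, Astius, 2,259 kg, €467,567.82):
Base rate for 53.46 is 14% + €0.27/kg.
53.46 has an FTA preferential rate, but origin Astius is not Lororia; base rate stands.
Additional duty on 53.46 from Astius: +32.8%. Applied ad valorem rate: 14% + 32.8% = 46.8%.
Duty = €467,567.82 × 46.8% + 2,259 × €0.27 = €219,431.67.
Total = €0.00 + €219,431.67 = €219,431.67.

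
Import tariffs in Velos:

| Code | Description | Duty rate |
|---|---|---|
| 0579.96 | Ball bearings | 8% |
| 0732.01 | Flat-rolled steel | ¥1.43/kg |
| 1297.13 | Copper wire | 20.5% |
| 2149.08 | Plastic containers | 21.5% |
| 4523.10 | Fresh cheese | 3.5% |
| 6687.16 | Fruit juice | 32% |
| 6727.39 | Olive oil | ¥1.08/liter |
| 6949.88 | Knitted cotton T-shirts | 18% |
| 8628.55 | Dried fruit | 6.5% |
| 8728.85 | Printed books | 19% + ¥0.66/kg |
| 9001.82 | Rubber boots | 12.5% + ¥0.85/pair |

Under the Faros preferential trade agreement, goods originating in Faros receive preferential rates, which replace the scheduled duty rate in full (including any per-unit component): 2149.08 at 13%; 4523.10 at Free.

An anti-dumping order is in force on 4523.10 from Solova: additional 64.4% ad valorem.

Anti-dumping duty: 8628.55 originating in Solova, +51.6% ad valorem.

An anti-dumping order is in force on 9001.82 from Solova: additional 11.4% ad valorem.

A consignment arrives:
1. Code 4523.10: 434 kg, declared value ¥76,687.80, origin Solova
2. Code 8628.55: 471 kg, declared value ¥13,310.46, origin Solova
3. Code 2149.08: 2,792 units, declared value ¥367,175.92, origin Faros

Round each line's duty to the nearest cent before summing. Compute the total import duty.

Line 1 (4523.10, Solova, 434 kg, ¥76,687.80):
Base rate for 4523.10 is 3.5%.
4523.10 has an FTA preferential rate, but origin Solova is not Faros; base rate stands.
Additional duty on 4523.10 from Solova: +64.4%. Applied ad valorem rate: 3.5% + 64.4% = 67.9%.
Duty = ¥76,687.80 × 67.9% = ¥52,071.02.
Line 2 (8628.55, Solova, 471 kg, ¥13,310.46):
Base rate for 8628.55 is 6.5%.
Additional duty on 8628.55 from Solova: +51.6%. Applied ad valorem rate: 6.5% + 51.6% = 58.1%.
Duty = ¥13,310.46 × 58.1% = ¥7,733.38.
Line 3 (2149.08, Faros, 2,792 units, ¥367,175.92):
Base rate for 2149.08 is 21.5%.
Origin Faros qualifies under the Velos–Faros agreement and 2149.08 is covered: preferential rate 13% applies instead.
Duty = ¥367,175.92 × 13% = ¥47,732.87.
Total = ¥52,071.02 + ¥7,733.38 + ¥47,732.87 = ¥107,537.27.

¥107,537.27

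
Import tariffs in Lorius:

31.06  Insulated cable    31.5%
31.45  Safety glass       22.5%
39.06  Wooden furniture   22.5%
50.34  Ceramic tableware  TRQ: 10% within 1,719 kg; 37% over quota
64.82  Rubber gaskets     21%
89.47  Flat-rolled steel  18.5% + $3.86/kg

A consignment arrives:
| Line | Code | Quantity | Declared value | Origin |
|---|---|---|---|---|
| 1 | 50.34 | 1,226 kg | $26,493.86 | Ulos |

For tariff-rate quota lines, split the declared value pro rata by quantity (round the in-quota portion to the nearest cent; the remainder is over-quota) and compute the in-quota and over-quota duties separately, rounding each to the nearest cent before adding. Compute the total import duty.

$2,649.39

Line 1 (50.34, Ulos, 1,226 kg, $26,493.86):
Code 50.34 is under a tariff-rate quota (threshold 1,719 kg). Quantity 1,226 kg is within the quota, so the in-quota rate 10% applies to the full value.
Duty = $26,493.86 × 10% = $2,649.39.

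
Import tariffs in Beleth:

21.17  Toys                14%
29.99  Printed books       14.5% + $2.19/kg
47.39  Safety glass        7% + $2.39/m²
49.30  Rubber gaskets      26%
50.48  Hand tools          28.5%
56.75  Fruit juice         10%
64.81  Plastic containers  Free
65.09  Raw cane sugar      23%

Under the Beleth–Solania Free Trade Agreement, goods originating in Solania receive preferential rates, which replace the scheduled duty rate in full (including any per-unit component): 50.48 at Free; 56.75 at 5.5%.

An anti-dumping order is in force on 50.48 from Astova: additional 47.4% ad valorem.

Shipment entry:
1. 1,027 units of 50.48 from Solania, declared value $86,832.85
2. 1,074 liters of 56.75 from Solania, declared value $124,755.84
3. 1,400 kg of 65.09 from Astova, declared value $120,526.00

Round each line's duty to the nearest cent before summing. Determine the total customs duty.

Line 1 (50.48, Solania, 1,027 units, $86,832.85):
Base rate for 50.48 is 28.5%.
Origin Solania qualifies under the Beleth–Solania agreement and 50.48 is covered: preferential rate Free applies instead.
The additional-duty order on 50.48 targets Astova, not Solania; it does not apply.
Duty = $86,832.85 × 0% = $0.00.
Line 2 (56.75, Solania, 1,074 liters, $124,755.84):
Base rate for 56.75 is 10%.
Origin Solania qualifies under the Beleth–Solania agreement and 56.75 is covered: preferential rate 5.5% applies instead.
Duty = $124,755.84 × 5.5% = $6,861.57.
Line 3 (65.09, Astova, 1,400 kg, $120,526.00):
Base rate for 65.09 is 23%.
Duty = $120,526.00 × 23% = $27,720.98.
Total = $0.00 + $6,861.57 + $27,720.98 = $34,582.55.

$34,582.55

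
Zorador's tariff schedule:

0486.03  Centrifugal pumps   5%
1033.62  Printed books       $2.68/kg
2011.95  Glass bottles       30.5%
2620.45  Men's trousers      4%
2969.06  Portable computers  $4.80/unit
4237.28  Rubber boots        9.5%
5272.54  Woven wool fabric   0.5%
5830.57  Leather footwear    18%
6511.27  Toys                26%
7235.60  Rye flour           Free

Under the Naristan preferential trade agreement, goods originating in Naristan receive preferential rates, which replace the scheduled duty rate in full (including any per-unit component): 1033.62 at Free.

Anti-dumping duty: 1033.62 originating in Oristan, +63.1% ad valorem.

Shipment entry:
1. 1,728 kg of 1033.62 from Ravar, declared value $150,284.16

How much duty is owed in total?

$4,631.04

Line 1 (1033.62, Ravar, 1,728 kg, $150,284.16):
Base rate for 1033.62 is $2.68/kg.
1033.62 has an FTA preferential rate, but origin Ravar is not Naristan; base rate stands.
The additional-duty order on 1033.62 targets Oristan, not Ravar; it does not apply.
Duty = 1,728 × $2.68 = $4,631.04.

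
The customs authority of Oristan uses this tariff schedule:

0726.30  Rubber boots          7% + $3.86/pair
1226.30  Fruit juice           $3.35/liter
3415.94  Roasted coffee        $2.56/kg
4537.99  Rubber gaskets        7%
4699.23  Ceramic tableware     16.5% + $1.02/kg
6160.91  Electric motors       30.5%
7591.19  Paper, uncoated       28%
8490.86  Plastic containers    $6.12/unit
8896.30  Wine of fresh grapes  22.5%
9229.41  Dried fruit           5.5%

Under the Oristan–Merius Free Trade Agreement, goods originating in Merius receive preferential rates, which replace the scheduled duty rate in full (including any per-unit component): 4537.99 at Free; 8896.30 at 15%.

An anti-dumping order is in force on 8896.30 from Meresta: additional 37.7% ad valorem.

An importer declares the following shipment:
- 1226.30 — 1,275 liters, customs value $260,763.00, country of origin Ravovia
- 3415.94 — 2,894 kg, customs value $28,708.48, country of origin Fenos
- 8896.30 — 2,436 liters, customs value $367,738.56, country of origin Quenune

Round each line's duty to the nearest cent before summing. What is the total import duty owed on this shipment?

$94,421.07

Line 1 (1226.30, Ravovia, 1,275 liters, $260,763.00):
Base rate for 1226.30 is $3.35/liter.
Duty = 1,275 × $3.35 = $4,271.25.
Line 2 (3415.94, Fenos, 2,894 kg, $28,708.48):
Base rate for 3415.94 is $2.56/kg.
Duty = 2,894 × $2.56 = $7,408.64.
Line 3 (8896.30, Quenune, 2,436 liters, $367,738.56):
Base rate for 8896.30 is 22.5%.
8896.30 has an FTA preferential rate, but origin Quenune is not Merius; base rate stands.
The additional-duty order on 8896.30 targets Meresta, not Quenune; it does not apply.
Duty = $367,738.56 × 22.5% = $82,741.18.
Total = $4,271.25 + $7,408.64 + $82,741.18 = $94,421.07.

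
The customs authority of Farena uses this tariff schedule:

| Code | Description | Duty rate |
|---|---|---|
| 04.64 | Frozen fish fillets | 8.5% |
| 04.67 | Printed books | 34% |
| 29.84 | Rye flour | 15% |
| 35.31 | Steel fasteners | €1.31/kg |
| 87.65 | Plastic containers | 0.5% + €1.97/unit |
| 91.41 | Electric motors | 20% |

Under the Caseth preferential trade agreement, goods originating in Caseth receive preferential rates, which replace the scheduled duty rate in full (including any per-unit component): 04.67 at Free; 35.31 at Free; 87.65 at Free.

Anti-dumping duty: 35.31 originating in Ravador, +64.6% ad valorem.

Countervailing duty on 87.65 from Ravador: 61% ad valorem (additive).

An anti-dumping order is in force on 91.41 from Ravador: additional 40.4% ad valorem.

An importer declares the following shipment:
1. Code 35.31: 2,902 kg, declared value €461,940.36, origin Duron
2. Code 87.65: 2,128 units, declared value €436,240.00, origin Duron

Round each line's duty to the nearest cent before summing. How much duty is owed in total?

€10,174.98

Line 1 (35.31, Duron, 2,902 kg, €461,940.36):
Base rate for 35.31 is €1.31/kg.
35.31 has an FTA preferential rate, but origin Duron is not Caseth; base rate stands.
The additional-duty order on 35.31 targets Ravador, not Duron; it does not apply.
Duty = 2,902 × €1.31 = €3,801.62.
Line 2 (87.65, Duron, 2,128 units, €436,240.00):
Base rate for 87.65 is 0.5% + €1.97/unit.
87.65 has an FTA preferential rate, but origin Duron is not Caseth; base rate stands.
The additional-duty order on 87.65 targets Ravador, not Duron; it does not apply.
Duty = €436,240.00 × 0.5% + 2,128 × €1.97 = €6,373.36.
Total = €3,801.62 + €6,373.36 = €10,174.98.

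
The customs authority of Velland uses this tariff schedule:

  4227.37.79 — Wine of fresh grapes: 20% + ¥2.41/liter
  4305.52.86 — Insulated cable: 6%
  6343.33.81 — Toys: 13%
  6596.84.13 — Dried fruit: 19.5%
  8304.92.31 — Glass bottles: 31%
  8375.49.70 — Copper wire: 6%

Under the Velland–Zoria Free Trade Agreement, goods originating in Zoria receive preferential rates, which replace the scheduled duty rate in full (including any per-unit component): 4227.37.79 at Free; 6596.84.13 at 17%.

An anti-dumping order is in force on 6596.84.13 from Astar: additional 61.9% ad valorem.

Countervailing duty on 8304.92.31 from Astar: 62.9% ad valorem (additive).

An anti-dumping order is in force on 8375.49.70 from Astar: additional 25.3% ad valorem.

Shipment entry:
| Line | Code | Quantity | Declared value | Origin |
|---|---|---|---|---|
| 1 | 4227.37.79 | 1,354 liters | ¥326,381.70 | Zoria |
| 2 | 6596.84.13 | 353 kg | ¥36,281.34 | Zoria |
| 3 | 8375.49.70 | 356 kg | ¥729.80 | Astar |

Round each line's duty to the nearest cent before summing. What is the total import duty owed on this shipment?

Line 1 (4227.37.79, Zoria, 1,354 liters, ¥326,381.70):
Base rate for 4227.37.79 is 20% + ¥2.41/liter.
Origin Zoria qualifies under the Velland–Zoria agreement and 4227.37.79 is covered: preferential rate Free applies instead.
Duty = ¥326,381.70 × 0% = ¥0.00.
Line 2 (6596.84.13, Zoria, 353 kg, ¥36,281.34):
Base rate for 6596.84.13 is 19.5%.
Origin Zoria qualifies under the Velland–Zoria agreement and 6596.84.13 is covered: preferential rate 17% applies instead.
The additional-duty order on 6596.84.13 targets Astar, not Zoria; it does not apply.
Duty = ¥36,281.34 × 17% = ¥6,167.83.
Line 3 (8375.49.70, Astar, 356 kg, ¥729.80):
Base rate for 8375.49.70 is 6%.
Additional duty on 8375.49.70 from Astar: +25.3%. Applied ad valorem rate: 6% + 25.3% = 31.3%.
Duty = ¥729.80 × 31.3% = ¥228.43.
Total = ¥0.00 + ¥6,167.83 + ¥228.43 = ¥6,396.26.

¥6,396.26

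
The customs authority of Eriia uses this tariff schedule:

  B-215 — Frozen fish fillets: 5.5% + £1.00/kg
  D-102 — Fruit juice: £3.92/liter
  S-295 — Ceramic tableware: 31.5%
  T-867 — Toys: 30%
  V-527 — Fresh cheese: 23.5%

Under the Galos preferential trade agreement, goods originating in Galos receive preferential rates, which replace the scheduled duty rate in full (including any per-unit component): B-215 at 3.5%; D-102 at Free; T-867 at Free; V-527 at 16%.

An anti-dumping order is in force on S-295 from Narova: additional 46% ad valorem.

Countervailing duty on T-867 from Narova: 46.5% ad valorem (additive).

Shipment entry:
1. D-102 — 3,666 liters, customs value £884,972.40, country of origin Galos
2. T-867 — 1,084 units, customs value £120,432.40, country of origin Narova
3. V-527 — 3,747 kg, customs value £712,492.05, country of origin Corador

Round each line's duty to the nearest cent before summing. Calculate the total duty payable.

£259,566.42

Line 1 (D-102, Galos, 3,666 liters, £884,972.40):
Base rate for D-102 is £3.92/liter.
Origin Galos qualifies under the Eriia–Galos agreement and D-102 is covered: preferential rate Free applies instead.
Duty = £884,972.40 × 0% = £0.00.
Line 2 (T-867, Narova, 1,084 units, £120,432.40):
Base rate for T-867 is 30%.
T-867 has an FTA preferential rate, but origin Narova is not Galos; base rate stands.
Additional duty on T-867 from Narova: +46.5%. Applied ad valorem rate: 30% + 46.5% = 76.5%.
Duty = £120,432.40 × 76.5% = £92,130.79.
Line 3 (V-527, Corador, 3,747 kg, £712,492.05):
Base rate for V-527 is 23.5%.
V-527 has an FTA preferential rate, but origin Corador is not Galos; base rate stands.
Duty = £712,492.05 × 23.5% = £167,435.63.
Total = £0.00 + £92,130.79 + £167,435.63 = £259,566.42.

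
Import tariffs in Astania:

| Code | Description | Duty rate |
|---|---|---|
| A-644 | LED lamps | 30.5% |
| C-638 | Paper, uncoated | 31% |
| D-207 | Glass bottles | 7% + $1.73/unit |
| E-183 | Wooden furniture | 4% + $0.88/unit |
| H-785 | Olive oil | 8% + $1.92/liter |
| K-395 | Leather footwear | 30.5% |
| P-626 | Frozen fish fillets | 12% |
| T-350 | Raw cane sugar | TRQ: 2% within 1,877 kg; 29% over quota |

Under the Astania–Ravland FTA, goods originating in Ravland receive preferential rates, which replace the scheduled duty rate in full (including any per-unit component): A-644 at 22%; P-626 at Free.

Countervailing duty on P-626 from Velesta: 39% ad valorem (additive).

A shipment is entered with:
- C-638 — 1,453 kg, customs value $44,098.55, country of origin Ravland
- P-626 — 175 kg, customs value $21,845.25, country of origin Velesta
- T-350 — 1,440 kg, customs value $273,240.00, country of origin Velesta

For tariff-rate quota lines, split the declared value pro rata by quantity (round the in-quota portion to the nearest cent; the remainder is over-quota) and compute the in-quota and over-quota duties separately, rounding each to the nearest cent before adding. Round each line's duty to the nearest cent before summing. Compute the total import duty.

Line 1 (C-638, Ravland, 1,453 kg, $44,098.55):
Base rate for C-638 is 31%.
Origin Ravland is the FTA partner but C-638 is not on the preference list; base rate stands.
Duty = $44,098.55 × 31% = $13,670.55.
Line 2 (P-626, Velesta, 175 kg, $21,845.25):
Base rate for P-626 is 12%.
P-626 has an FTA preferential rate, but origin Velesta is not Ravland; base rate stands.
Additional duty on P-626 from Velesta: +39%. Applied ad valorem rate: 12% + 39% = 51%.
Duty = $21,845.25 × 51% = $11,141.08.
Line 3 (T-350, Velesta, 1,440 kg, $273,240.00):
Code T-350 is under a tariff-rate quota (threshold 1,877 kg). Quantity 1,440 kg is within the quota, so the in-quota rate 2% applies to the full value.
Duty = $273,240.00 × 2% = $5,464.80.
Total = $13,670.55 + $11,141.08 + $5,464.80 = $30,276.43.

$30,276.43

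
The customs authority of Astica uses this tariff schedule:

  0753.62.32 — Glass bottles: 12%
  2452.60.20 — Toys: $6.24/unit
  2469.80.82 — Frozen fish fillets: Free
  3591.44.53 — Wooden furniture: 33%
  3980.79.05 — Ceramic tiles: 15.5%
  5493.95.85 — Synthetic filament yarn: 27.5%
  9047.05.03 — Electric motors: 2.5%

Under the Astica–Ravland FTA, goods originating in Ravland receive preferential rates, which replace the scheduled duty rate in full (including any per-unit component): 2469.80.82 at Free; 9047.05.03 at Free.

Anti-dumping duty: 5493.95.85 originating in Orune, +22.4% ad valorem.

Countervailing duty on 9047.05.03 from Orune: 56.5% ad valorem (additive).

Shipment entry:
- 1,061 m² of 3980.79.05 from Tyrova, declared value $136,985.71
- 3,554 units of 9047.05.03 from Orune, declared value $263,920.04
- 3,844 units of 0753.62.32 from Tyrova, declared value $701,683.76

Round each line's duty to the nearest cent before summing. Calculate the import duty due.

Line 1 (3980.79.05, Tyrova, 1,061 m², $136,985.71):
Base rate for 3980.79.05 is 15.5%.
Duty = $136,985.71 × 15.5% = $21,232.79.
Line 2 (9047.05.03, Orune, 3,554 units, $263,920.04):
Base rate for 9047.05.03 is 2.5%.
9047.05.03 has an FTA preferential rate, but origin Orune is not Ravland; base rate stands.
Additional duty on 9047.05.03 from Orune: +56.5%. Applied ad valorem rate: 2.5% + 56.5% = 59%.
Duty = $263,920.04 × 59% = $155,712.82.
Line 3 (0753.62.32, Tyrova, 3,844 units, $701,683.76):
Base rate for 0753.62.32 is 12%.
Duty = $701,683.76 × 12% = $84,202.05.
Total = $21,232.79 + $155,712.82 + $84,202.05 = $261,147.66.

$261,147.66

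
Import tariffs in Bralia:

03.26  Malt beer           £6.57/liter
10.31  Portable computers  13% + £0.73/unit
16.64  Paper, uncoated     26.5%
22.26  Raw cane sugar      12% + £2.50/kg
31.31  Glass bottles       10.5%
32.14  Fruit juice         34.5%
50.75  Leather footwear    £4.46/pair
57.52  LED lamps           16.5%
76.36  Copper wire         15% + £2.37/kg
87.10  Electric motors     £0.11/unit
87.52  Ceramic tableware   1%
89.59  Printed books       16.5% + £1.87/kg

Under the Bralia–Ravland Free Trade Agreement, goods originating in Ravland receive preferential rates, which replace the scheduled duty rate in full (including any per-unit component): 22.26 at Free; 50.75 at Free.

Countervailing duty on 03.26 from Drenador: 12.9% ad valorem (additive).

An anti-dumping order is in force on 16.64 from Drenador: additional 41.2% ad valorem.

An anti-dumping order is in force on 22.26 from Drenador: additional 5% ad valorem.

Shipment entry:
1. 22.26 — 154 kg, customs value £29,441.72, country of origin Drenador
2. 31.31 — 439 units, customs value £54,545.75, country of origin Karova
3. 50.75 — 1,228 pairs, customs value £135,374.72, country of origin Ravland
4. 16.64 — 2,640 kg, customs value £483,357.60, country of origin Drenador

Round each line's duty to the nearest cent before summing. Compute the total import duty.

Line 1 (22.26, Drenador, 154 kg, £29,441.72):
Base rate for 22.26 is 12% + £2.50/kg.
22.26 has an FTA preferential rate, but origin Drenador is not Ravland; base rate stands.
Additional duty on 22.26 from Drenador: +5%. Applied ad valorem rate: 12% + 5% = 17%.
Duty = £29,441.72 × 17% + 154 × £2.50 = £5,390.09.
Line 2 (31.31, Karova, 439 units, £54,545.75):
Base rate for 31.31 is 10.5%.
Duty = £54,545.75 × 10.5% = £5,727.30.
Line 3 (50.75, Ravland, 1,228 pairs, £135,374.72):
Base rate for 50.75 is £4.46/pair.
Origin Ravland qualifies under the Bralia–Ravland agreement and 50.75 is covered: preferential rate Free applies instead.
Duty = £135,374.72 × 0% = £0.00.
Line 4 (16.64, Drenador, 2,640 kg, £483,357.60):
Base rate for 16.64 is 26.5%.
Additional duty on 16.64 from Drenador: +41.2%. Applied ad valorem rate: 26.5% + 41.2% = 67.7%.
Duty = £483,357.60 × 67.7% = £327,233.10.
Total = £5,390.09 + £5,727.30 + £0.00 + £327,233.10 = £338,350.49.

£338,350.49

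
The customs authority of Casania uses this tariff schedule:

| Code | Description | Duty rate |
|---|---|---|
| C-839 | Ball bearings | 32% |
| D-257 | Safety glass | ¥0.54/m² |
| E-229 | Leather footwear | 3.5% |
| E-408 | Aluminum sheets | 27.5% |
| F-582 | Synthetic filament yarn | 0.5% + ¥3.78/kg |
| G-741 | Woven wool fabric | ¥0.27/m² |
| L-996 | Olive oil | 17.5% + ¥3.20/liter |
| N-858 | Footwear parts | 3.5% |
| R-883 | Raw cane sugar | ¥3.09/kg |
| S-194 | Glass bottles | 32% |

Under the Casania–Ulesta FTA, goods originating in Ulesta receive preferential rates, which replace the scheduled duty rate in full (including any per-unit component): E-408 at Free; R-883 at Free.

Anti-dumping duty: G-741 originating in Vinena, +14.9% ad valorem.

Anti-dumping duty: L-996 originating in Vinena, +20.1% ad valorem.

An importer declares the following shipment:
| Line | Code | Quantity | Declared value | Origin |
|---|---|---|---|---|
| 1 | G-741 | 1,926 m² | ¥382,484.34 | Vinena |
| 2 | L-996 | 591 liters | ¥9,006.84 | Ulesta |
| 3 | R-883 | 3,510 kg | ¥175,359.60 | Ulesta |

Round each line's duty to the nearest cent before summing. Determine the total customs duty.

¥60,977.59

Line 1 (G-741, Vinena, 1,926 m², ¥382,484.34):
Base rate for G-741 is ¥0.27/m².
Additional duty on G-741 from Vinena: +14.9% ad valorem. Applied ad valorem rate = 14.9%.
Duty = ¥382,484.34 × 14.9% + 1,926 × ¥0.27 = ¥57,510.19.
Line 2 (L-996, Ulesta, 591 liters, ¥9,006.84):
Base rate for L-996 is 17.5% + ¥3.20/liter.
Origin Ulesta is the FTA partner but L-996 is not on the preference list; base rate stands.
The additional-duty order on L-996 targets Vinena, not Ulesta; it does not apply.
Duty = ¥9,006.84 × 17.5% + 591 × ¥3.20 = ¥3,467.40.
Line 3 (R-883, Ulesta, 3,510 kg, ¥175,359.60):
Base rate for R-883 is ¥3.09/kg.
Origin Ulesta qualifies under the Casania–Ulesta agreement and R-883 is covered: preferential rate Free applies instead.
Duty = ¥175,359.60 × 0% = ¥0.00.
Total = ¥57,510.19 + ¥3,467.40 + ¥0.00 = ¥60,977.59.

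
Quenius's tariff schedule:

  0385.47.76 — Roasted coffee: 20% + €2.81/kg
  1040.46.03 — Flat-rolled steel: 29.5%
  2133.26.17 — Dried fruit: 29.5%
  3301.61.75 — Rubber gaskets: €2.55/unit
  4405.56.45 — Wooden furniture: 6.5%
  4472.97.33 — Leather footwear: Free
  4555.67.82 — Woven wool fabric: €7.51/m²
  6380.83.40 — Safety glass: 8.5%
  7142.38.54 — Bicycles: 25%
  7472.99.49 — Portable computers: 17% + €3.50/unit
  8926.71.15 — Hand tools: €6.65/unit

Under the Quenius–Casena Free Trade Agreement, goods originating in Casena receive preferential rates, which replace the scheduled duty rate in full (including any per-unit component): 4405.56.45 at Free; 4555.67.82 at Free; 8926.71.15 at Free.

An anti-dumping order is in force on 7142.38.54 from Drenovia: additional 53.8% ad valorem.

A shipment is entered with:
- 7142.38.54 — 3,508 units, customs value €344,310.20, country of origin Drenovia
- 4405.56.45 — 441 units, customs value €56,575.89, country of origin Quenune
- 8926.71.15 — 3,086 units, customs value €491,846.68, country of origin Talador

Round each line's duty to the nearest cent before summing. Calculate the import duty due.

€295,515.77

Line 1 (7142.38.54, Drenovia, 3,508 units, €344,310.20):
Base rate for 7142.38.54 is 25%.
Additional duty on 7142.38.54 from Drenovia: +53.8%. Applied ad valorem rate: 25% + 53.8% = 78.8%.
Duty = €344,310.20 × 78.8% = €271,316.44.
Line 2 (4405.56.45, Quenune, 441 units, €56,575.89):
Base rate for 4405.56.45 is 6.5%.
4405.56.45 has an FTA preferential rate, but origin Quenune is not Casena; base rate stands.
Duty = €56,575.89 × 6.5% = €3,677.43.
Line 3 (8926.71.15, Talador, 3,086 units, €491,846.68):
Base rate for 8926.71.15 is €6.65/unit.
8926.71.15 has an FTA preferential rate, but origin Talador is not Casena; base rate stands.
Duty = 3,086 × €6.65 = €20,521.90.
Total = €271,316.44 + €3,677.43 + €20,521.90 = €295,515.77.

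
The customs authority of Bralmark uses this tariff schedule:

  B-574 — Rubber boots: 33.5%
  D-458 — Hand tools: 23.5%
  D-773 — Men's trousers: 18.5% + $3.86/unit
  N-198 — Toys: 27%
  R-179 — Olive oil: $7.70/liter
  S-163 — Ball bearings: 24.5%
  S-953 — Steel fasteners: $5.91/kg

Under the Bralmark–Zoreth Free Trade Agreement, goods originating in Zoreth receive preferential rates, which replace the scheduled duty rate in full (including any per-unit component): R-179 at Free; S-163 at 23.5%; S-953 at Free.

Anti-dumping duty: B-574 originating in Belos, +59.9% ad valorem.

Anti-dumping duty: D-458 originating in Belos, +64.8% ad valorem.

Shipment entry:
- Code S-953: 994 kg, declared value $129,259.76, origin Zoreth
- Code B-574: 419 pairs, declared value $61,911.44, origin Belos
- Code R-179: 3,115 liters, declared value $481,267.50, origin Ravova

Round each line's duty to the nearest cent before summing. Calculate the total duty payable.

$81,810.78

Line 1 (S-953, Zoreth, 994 kg, $129,259.76):
Base rate for S-953 is $5.91/kg.
Origin Zoreth qualifies under the Bralmark–Zoreth agreement and S-953 is covered: preferential rate Free applies instead.
Duty = $129,259.76 × 0% = $0.00.
Line 2 (B-574, Belos, 419 pairs, $61,911.44):
Base rate for B-574 is 33.5%.
Additional duty on B-574 from Belos: +59.9%. Applied ad valorem rate: 33.5% + 59.9% = 93.4%.
Duty = $61,911.44 × 93.4% = $57,825.28.
Line 3 (R-179, Ravova, 3,115 liters, $481,267.50):
Base rate for R-179 is $7.70/liter.
R-179 has an FTA preferential rate, but origin Ravova is not Zoreth; base rate stands.
Duty = 3,115 × $7.70 = $23,985.50.
Total = $0.00 + $57,825.28 + $23,985.50 = $81,810.78.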